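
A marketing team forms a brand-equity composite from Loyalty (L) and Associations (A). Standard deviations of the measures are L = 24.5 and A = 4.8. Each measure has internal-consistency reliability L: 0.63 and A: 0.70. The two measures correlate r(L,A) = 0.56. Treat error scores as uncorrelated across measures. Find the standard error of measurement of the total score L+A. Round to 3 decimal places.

Var(total) = 623.29 + 131.712 = 755.002.
True-score variance = 394.286 + 131.712 = 525.998, so reliability = 0.6967.
Error variance = 755.002 − 525.998 = 229.004; SEM = √229.004 = 15.133.

15.133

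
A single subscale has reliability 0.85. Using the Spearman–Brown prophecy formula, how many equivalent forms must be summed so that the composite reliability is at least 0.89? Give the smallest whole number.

k ≥ ρ*(1−ρ₁)/(ρ₁(1−ρ*)) = 0.89·0.15 / (0.85·0.11) = 1.428.
Smallest integer k = 2.

2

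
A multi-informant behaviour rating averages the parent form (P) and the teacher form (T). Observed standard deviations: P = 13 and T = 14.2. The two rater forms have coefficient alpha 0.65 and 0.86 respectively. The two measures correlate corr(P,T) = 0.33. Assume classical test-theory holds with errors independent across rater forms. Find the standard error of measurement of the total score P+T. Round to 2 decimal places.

9.35

Var(total) = 370.64 + 121.836 = 492.476.
True-score variance = 283.26 + 121.836 = 405.096, so reliability = 0.8226.
Error variance = 492.476 − 405.096 = 87.3796; SEM = √87.3796 = 9.35.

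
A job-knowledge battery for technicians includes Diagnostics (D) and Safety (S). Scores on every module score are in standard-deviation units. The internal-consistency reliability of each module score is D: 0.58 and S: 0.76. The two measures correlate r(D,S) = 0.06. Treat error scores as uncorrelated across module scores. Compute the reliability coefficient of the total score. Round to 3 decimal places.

Var(D+S) = 2 + 2·[0.06] = 2 + 0.12 = 2.12.
Because errors are independent across components, Cov(Tᵢ,Tⱼ) = Cov(Xᵢ,Xⱼ); the off-diagonal part of the true-score variance is the same as above.
True-score variance = [0.58 + 0.76] + 0.12 = 1.34 + 0.12 = 1.46.
Reliability = 1.46 / 2.12 = 0.689.

0.689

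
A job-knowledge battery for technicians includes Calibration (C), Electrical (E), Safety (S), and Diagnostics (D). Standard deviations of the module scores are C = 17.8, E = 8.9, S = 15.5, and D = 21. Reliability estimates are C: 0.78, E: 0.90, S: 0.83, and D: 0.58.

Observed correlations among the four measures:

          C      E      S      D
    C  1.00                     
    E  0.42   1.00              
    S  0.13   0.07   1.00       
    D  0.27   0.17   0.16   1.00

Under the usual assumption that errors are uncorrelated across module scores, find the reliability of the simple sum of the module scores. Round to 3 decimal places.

0.818

Var(C+E+S+D) = 17.8² + 8.9² + 15.5² + 21² + 2·[17.8·8.9·0.42 + 17.8·15.5·0.13 + 17.8·21·0.27 + 8.9·15.5·0.07 + 8.9·21·0.17 + 15.5·21·0.16] = 1077.3 + 593.678 = 1670.98.
Because errors are independent across components, Cov(Tᵢ,Tⱼ) = Cov(Xᵢ,Xⱼ); the off-diagonal part of the true-score variance is the same as above.
True-score variance = [17.8²·0.78 + 8.9²·0.90 + 15.5²·0.83 + 21²·0.58] + 593.678 = 773.612 + 593.678 = 1367.29.
Reliability = 1367.29 / 1670.98 = 0.818.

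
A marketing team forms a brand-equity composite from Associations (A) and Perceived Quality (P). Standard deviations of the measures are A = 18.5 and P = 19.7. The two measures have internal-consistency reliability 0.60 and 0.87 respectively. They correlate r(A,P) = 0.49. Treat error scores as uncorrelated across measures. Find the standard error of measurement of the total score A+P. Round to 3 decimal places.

13.688

Var(total) = 730.34 + 357.161 = 1087.5.
True-score variance = 542.988 + 357.161 = 900.149, so reliability = 0.8277.
Error variance = 1087.5 − 900.149 = 187.352; SEM = √187.352 = 13.688.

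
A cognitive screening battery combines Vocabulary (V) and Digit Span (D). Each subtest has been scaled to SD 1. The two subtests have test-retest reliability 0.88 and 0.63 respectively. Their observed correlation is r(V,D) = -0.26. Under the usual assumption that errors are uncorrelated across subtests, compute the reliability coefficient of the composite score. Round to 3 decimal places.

Var(V+D) = 2 + 2·[(-0.26)] = 2 − 0.52 = 1.48.
Because errors are independent across components, Cov(Tᵢ,Tⱼ) = Cov(Xᵢ,Xⱼ); the off-diagonal part of the true-score variance is the same as above.
True-score variance = [0.88 + 0.63] − 0.52 = 1.51 − 0.52 = 0.99.
Reliability = 0.99 / 1.48 = 0.669.

0.669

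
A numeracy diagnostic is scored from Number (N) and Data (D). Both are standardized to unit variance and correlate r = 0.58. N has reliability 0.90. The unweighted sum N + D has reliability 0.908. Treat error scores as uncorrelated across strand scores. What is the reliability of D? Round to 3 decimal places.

0.809

Var(N+D) = 2 + 2·0.58 = 3.160.
True-score variance = ρ_N + ρ_D + 2·0.58, so 0.908 = (0.90 + ρ_D + 1.16) / 3.160.
ρ_D = 0.908·3.160 − 0.90 − 1.16 = 0.809.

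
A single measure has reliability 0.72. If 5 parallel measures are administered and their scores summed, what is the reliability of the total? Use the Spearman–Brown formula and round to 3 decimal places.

0.928

ρ_k = kρ / (1 + (k−1)ρ) = 5·0.72 / (1 + 4·0.72) = 3.600 / 3.880 = 0.928.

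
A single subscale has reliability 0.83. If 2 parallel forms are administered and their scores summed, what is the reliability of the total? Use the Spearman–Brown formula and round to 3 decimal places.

ρ_k = kρ / (1 + (k−1)ρ) = 2·0.83 / (1 + 1·0.83) = 1.660 / 1.830 = 0.907.

0.907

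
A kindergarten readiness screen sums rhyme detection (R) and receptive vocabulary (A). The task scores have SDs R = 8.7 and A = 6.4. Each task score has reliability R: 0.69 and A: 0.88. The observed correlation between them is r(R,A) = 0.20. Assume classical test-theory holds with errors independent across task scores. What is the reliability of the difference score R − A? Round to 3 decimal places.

0.699

Var(R−A) = 8.7² + 6.4² − 2·8.7·6.4·0.20 = 116.65 − 22.272 = 94.378.
With uncorrelated errors the cross-covariances are all true-score covariance, so they carry over unchanged; only the diagonal terms shrink to ρᵢσᵢ².
True-score variance = [8.7²·0.69 + 6.4²·0.88] − 22.272 = 88.2709 − 22.272 = 65.9989.
Reliability = 65.9989 / 94.378 = 0.699.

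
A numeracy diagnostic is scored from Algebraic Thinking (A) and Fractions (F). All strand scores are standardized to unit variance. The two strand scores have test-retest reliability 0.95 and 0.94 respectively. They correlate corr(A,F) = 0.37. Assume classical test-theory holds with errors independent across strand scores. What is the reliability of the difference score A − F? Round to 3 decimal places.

Var(A−F) = 1 + 1 − 2·0.37 = 2 − 0.74 = 1.26.
With uncorrelated errors the cross-covariances are all true-score covariance, so they carry over unchanged; only the diagonal terms shrink to ρᵢσᵢ².
True-score variance = [0.95 + 0.94] − 0.74 = 1.89 − 0.74 = 1.15.
Reliability = 1.15 / 1.26 = 0.913.

0.913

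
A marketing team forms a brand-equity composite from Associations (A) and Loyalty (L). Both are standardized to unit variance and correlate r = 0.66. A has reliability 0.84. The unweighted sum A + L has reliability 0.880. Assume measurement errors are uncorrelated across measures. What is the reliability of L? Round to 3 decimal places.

0.762

Var(A+L) = 2 + 2·0.66 = 3.320.
True-score variance = ρ_A + ρ_L + 2·0.66, so 0.880 = (0.84 + ρ_L + 1.32) / 3.320.
ρ_L = 0.880·3.320 − 0.84 − 1.32 = 0.762.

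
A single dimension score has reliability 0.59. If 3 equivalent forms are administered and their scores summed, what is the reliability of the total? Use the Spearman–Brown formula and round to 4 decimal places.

0.8119

ρ_k = kρ / (1 + (k−1)ρ) = 3·0.59 / (1 + 2·0.59) = 1.770 / 2.180 = 0.8119.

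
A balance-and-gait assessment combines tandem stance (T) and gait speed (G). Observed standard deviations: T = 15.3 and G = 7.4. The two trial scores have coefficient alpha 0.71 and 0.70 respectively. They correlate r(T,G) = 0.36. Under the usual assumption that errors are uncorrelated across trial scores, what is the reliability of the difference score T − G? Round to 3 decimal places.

Var(T−G) = 15.3² + 7.4² − 2·15.3·7.4·0.36 = 288.85 − 81.5184 = 207.332.
Under uncorrelated errors the observed covariances equal the true-score covariances, so only the own-variance terms attenuate.
True-score variance = [15.3²·0.71 + 7.4²·0.70] − 81.5184 = 204.536 − 81.5184 = 123.017.
Reliability = 123.017 / 207.332 = 0.593.

0.593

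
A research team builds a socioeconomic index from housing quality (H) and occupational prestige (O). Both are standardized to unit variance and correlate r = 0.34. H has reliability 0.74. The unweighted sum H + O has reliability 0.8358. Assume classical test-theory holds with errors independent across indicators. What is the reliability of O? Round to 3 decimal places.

0.820

Var(H+O) = 2 + 2·0.34 = 2.680.
True-score variance = ρ_H + ρ_O + 2·0.34, so 0.8358 = (0.74 + ρ_O + 0.68) / 2.680.
ρ_O = 0.8358·2.680 − 0.74 − 0.68 = 0.820.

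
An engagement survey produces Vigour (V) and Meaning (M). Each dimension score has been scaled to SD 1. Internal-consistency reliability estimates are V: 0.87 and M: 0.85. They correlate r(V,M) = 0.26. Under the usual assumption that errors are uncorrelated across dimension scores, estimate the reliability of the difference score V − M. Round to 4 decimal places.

0.8108

Var(V−M) = 1 + 1 − 2·0.26 = 2 − 0.52 = 1.48.
With uncorrelated errors the cross-covariances are all true-score covariance, so they carry over unchanged; only the diagonal terms shrink to ρᵢσᵢ².
True-score variance = [0.87 + 0.85] − 0.52 = 1.72 − 0.52 = 1.2.
Reliability = 1.2 / 1.48 = 0.8108.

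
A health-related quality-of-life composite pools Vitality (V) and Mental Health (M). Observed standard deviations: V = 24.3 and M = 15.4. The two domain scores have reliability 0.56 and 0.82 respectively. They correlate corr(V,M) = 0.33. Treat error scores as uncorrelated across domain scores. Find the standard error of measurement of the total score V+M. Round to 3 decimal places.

Var(total) = 827.65 + 246.985 = 1074.64.
True-score variance = 525.146 + 246.985 = 772.131, so reliability = 0.7185.
Error variance = 1074.64 − 772.131 = 302.504; SEM = √302.504 = 17.393.

17.393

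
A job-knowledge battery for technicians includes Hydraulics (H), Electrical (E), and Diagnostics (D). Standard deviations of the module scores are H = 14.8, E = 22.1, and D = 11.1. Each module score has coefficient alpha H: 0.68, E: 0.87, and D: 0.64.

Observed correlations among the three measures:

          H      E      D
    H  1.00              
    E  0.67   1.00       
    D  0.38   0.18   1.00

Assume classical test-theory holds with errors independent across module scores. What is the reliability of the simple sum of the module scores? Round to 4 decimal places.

0.8799

Var(H+E+D) = 14.8² + 22.1² + 11.1² + 2·[14.8·22.1·0.67 + 14.8·11.1·0.38 + 22.1·11.1·0.18] = 830.66 + 651.452 = 1482.11.
Because errors are independent across components, Cov(Tᵢ,Tⱼ) = Cov(Xᵢ,Xⱼ); the off-diagonal part of the true-score variance is the same as above.
True-score variance = [14.8²·0.68 + 22.1²·0.87 + 11.1²·0.64] + 651.452 = 652.718 + 651.452 = 1304.17.
Reliability = 1304.17 / 1482.11 = 0.8799.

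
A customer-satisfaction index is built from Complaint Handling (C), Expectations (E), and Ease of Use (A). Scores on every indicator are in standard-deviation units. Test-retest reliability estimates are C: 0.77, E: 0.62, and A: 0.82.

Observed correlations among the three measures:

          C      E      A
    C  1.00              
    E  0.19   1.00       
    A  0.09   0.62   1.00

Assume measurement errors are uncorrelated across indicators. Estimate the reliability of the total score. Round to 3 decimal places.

Var(C+E+A) = 3 + 2·[0.19 + 0.09 + 0.62] = 3 + 1.8 = 4.8.
With uncorrelated errors the cross-covariances are all true-score covariance, so they carry over unchanged; only the diagonal terms shrink to ρᵢσᵢ².
True-score variance = [0.77 + 0.62 + 0.82] + 1.8 = 2.21 + 1.8 = 4.01.
Reliability = 4.01 / 4.8 = 0.835.

0.835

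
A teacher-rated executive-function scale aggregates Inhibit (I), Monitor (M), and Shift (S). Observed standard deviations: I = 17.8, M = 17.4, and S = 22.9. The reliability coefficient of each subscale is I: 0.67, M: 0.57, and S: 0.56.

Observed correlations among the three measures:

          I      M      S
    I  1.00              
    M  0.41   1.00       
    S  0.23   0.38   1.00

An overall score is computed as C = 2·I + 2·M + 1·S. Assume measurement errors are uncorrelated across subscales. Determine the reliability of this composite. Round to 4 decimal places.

Var(C) = 2²·17.8² + 2²·17.4² + 22.9² + 2·[4·17.8·17.4·0.41 + 2·17.8·22.9·0.23 + 2·17.4·22.9·0.38] = 3002.81 + 1996.55 = 4999.36.
With uncorrelated errors the cross-covariances are all true-score covariance, so they carry over unchanged; only the diagonal terms shrink to ρᵢσᵢ².
True-score variance = [2²·17.8²·0.67 + 2²·17.4²·0.57 + 22.9²·0.56] + 1996.55 = 1833.09 + 1996.55 = 3829.64.
Reliability = 3829.64 / 4999.36 = 0.7660.

0.7660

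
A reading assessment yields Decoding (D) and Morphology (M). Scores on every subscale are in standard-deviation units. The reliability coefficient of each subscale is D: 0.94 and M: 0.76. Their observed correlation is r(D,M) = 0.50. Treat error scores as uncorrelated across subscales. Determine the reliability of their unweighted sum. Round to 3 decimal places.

0.900

Var(D+M) = 2 + 2·[0.50] = 2 + 1 = 3.
Under uncorrelated errors the observed covariances equal the true-score covariances, so only the own-variance terms attenuate.
True-score variance = [0.94 + 0.76] + 1 = 1.7 + 1 = 2.7.
Reliability = 2.7 / 3 = 0.900.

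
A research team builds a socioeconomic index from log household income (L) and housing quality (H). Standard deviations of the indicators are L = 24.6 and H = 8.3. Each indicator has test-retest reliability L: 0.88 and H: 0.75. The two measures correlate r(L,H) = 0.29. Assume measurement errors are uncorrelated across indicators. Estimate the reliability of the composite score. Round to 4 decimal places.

Var(L+H) = 24.6² + 8.3² + 2·[24.6·8.3·0.29] = 674.05 + 118.424 = 792.474.
Under uncorrelated errors the observed covariances equal the true-score covariances, so only the own-variance terms attenuate.
True-score variance = [24.6²·0.88 + 8.3²·0.75] + 118.424 = 584.208 + 118.424 = 702.633.
Reliability = 702.633 / 792.474 = 0.8866.

0.8866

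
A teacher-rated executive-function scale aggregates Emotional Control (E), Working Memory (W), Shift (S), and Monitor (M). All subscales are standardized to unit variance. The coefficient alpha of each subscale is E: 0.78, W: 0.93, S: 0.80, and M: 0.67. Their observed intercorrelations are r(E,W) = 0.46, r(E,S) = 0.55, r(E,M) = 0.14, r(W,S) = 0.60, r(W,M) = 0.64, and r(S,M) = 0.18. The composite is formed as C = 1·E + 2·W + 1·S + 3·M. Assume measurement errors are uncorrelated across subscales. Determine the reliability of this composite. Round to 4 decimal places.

Var(C) = 1 + 2² + 1 + 3² + 2·[2·0.46 + 0.55 + 3·0.14 + 2·0.60 + 6·0.64 + 3·0.18] = 15 + 14.94 = 29.94.
Because errors are independent across components, Cov(Tᵢ,Tⱼ) = Cov(Xᵢ,Xⱼ); the off-diagonal part of the true-score variance is the same as above.
True-score variance = [0.78 + 2²·0.93 + 0.80 + 3²·0.67] + 14.94 = 11.33 + 14.94 = 26.27.
Reliability = 26.27 / 29.94 = 0.8774.

0.8774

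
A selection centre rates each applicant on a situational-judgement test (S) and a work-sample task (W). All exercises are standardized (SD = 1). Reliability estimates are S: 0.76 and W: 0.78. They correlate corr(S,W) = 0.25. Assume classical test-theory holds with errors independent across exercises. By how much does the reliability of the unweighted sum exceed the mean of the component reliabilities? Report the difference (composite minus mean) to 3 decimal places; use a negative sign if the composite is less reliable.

0.046

Var(sum) = 2 + 0.5 = 2.5; true-score variance = 1.54 + 0.5 = 2.04; composite reliability = 0.8160.
Mean component reliability = 0.7700.
Difference = 0.8160 − 0.7700 = 0.046.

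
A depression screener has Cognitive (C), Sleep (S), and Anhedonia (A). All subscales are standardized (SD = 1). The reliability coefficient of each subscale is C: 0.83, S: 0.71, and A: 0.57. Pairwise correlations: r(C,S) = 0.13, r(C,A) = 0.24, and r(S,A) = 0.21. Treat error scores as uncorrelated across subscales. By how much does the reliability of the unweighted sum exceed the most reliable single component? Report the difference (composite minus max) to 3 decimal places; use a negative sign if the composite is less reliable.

Var(sum) = 3 + 1.16 = 4.16; true-score variance = 2.11 + 1.16 = 3.27; composite reliability = 0.7861.
Max component reliability = 0.8300.
Difference = 0.7861 − 0.8300 = -0.044.

-0.044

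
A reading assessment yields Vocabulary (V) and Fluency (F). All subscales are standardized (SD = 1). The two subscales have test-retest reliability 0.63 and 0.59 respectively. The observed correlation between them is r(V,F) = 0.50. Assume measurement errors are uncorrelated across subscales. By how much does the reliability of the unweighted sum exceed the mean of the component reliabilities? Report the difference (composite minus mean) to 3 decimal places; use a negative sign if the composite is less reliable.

Var(sum) = 2 + 1 = 3; true-score variance = 1.22 + 1 = 2.22; composite reliability = 0.7400.
Mean component reliability = 0.6100.
Difference = 0.7400 − 0.6100 = 0.130.

0.130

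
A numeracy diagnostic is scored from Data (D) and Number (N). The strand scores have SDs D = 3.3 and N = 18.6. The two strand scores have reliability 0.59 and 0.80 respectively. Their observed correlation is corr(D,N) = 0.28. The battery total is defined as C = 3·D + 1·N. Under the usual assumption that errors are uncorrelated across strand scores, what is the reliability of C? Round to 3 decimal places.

0.800

Var(C) = 3²·3.3² + 18.6² + 2·[3·3.3·18.6·0.28] = 443.97 + 103.118 = 547.088.
With uncorrelated errors the cross-covariances are all true-score covariance, so they carry over unchanged; only the diagonal terms shrink to ρᵢσᵢ².
True-score variance = [3²·3.3²·0.59 + 18.6²·0.80] + 103.118 = 334.594 + 103.118 = 437.712.
Reliability = 437.712 / 547.088 = 0.800.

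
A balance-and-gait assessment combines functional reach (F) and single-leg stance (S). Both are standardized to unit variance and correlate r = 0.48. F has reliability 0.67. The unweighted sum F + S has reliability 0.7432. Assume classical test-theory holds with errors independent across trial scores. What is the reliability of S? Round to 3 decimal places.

Var(F+S) = 2 + 2·0.48 = 2.960.
True-score variance = ρ_F + ρ_S + 2·0.48, so 0.7432 = (0.67 + ρ_S + 0.96) / 2.960.
ρ_S = 0.7432·2.960 − 0.67 − 0.96 = 0.570.

0.570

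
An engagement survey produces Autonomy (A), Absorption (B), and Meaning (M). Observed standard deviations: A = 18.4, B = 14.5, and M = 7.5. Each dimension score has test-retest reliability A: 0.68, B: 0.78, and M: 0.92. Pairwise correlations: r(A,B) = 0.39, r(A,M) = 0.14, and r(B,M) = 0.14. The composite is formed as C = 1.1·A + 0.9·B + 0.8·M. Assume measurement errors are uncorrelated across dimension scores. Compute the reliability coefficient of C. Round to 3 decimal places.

Var(C) = 1.1²·18.4² + 0.9²·14.5² + 0.8²·7.5² + 2·[0.99·18.4·14.5·0.39 + 0.88·18.4·7.5·0.14 + 0.72·14.5·7.5·0.14] = 615.96 + 261.95 = 877.91.
Because errors are independent across components, Cov(Tᵢ,Tⱼ) = Cov(Xᵢ,Xⱼ); the off-diagonal part of the true-score variance is the same as above.
True-score variance = [1.1²·18.4²·0.68 + 0.9²·14.5²·0.78 + 0.8²·7.5²·0.92] + 261.95 = 444.523 + 261.95 = 706.473.
Reliability = 706.473 / 877.91 = 0.805.

0.805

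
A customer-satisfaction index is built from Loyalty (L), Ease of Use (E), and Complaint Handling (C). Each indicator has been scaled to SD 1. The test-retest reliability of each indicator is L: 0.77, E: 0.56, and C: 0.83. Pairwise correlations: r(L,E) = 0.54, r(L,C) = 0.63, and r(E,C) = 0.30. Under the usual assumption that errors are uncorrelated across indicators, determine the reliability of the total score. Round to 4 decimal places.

0.8586

Var(L+E+C) = 3 + 2·[0.54 + 0.63 + 0.30] = 3 + 2.94 = 5.94.
Under uncorrelated errors the observed covariances equal the true-score covariances, so only the own-variance terms attenuate.
True-score variance = [0.77 + 0.56 + 0.83] + 2.94 = 2.16 + 2.94 = 5.1.
Reliability = 5.1 / 5.94 = 0.8586.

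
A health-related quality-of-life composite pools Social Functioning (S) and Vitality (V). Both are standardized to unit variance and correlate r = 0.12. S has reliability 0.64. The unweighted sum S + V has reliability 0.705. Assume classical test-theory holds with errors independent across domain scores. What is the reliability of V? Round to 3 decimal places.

Var(S+V) = 2 + 2·0.12 = 2.240.
True-score variance = ρ_S + ρ_V + 2·0.12, so 0.705 = (0.64 + ρ_V + 0.24) / 2.240.
ρ_V = 0.705·2.240 − 0.64 − 0.24 = 0.699.

0.699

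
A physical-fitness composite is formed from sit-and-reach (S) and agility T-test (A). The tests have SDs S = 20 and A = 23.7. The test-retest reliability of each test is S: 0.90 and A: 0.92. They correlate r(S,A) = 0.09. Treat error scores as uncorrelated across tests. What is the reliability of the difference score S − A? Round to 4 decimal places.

0.9031

Var(S−A) = 20² + 23.7² − 2·20·23.7·0.09 = 961.69 − 85.32 = 876.37.
Under uncorrelated errors the observed covariances equal the true-score covariances, so only the own-variance terms attenuate.
True-score variance = [20²·0.90 + 23.7²·0.92] − 85.32 = 876.755 − 85.32 = 791.435.
Reliability = 791.435 / 876.37 = 0.9031.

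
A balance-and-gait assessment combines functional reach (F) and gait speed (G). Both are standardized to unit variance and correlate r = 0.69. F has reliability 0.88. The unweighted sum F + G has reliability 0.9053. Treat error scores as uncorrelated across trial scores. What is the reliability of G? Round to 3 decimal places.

0.800

Var(F+G) = 2 + 2·0.69 = 3.380.
True-score variance = ρ_F + ρ_G + 2·0.69, so 0.9053 = (0.88 + ρ_G + 1.38) / 3.380.
ρ_G = 0.9053·3.380 − 0.88 − 1.38 = 0.800.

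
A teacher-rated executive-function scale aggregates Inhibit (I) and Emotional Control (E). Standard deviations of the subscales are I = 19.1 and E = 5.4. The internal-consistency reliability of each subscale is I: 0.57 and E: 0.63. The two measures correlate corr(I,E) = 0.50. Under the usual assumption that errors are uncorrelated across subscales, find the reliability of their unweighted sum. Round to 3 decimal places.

0.663

Var(I+E) = 19.1² + 5.4² + 2·[19.1·5.4·0.50] = 393.97 + 103.14 = 497.11.
With uncorrelated errors the cross-covariances are all true-score covariance, so they carry over unchanged; only the diagonal terms shrink to ρᵢσᵢ².
True-score variance = [19.1²·0.57 + 5.4²·0.63] + 103.14 = 226.313 + 103.14 = 329.453.
Reliability = 329.453 / 497.11 = 0.663.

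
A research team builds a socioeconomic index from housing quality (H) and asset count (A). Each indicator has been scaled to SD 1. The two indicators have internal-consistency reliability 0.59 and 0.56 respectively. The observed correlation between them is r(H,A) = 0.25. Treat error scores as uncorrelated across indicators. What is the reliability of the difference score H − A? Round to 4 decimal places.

Var(H−A) = 1 + 1 − 2·0.25 = 2 − 0.5 = 1.5.
Under uncorrelated errors the observed covariances equal the true-score covariances, so only the own-variance terms attenuate.
True-score variance = [0.59 + 0.56] − 0.5 = 1.15 − 0.5 = 0.65.
Reliability = 0.65 / 1.5 = 0.4333.

0.4333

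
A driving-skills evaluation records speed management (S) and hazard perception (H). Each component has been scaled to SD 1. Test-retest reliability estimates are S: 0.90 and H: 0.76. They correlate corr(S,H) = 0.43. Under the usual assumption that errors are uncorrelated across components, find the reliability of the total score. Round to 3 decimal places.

Var(S+H) = 2 + 2·[0.43] = 2 + 0.86 = 2.86.
With uncorrelated errors the cross-covariances are all true-score covariance, so they carry over unchanged; only the diagonal terms shrink to ρᵢσᵢ².
True-score variance = [0.90 + 0.76] + 0.86 = 1.66 + 0.86 = 2.52.
Reliability = 2.52 / 2.86 = 0.881.

0.881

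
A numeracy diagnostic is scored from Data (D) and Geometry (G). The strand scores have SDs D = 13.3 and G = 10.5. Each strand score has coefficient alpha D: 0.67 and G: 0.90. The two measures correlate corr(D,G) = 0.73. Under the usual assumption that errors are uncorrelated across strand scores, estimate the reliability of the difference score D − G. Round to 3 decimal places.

Var(D−G) = 13.3² + 10.5² − 2·13.3·10.5·0.73 = 287.14 − 203.889 = 83.251.
Under uncorrelated errors the observed covariances equal the true-score covariances, so only the own-variance terms attenuate.
True-score variance = [13.3²·0.67 + 10.5²·0.90] − 203.889 = 217.741 − 203.889 = 13.8523.
Reliability = 13.8523 / 83.251 = 0.166.

0.166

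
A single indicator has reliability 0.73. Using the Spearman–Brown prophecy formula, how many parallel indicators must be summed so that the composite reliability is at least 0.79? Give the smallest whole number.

k ≥ ρ*(1−ρ₁)/(ρ₁(1−ρ*)) = 0.79·0.27 / (0.73·0.21) = 1.391.
Smallest integer k = 2.

2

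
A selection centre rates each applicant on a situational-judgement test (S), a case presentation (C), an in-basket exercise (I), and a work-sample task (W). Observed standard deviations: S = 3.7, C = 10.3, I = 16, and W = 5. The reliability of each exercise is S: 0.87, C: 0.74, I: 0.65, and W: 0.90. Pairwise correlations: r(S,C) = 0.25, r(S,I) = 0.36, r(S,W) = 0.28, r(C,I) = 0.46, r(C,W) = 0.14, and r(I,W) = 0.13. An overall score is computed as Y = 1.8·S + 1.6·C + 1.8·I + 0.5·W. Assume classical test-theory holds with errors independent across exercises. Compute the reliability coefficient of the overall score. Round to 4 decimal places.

Var(Y) = 1.8²·3.7² + 1.6²·10.3² + 1.8²·16² + 0.5²·5² + 2·[2.88·3.7·10.3·0.25 + 3.24·3.7·16·0.36 + 0.9·3.7·5·0.28 + 2.88·10.3·16·0.46 + 0.8·10.3·5·0.14 + 0.9·16·5·0.13] = 1151.64 + 669.214 = 1820.85.
Under uncorrelated errors the observed covariances equal the true-score covariances, so only the own-variance terms attenuate.
True-score variance = [1.8²·3.7²·0.87 + 1.6²·10.3²·0.74 + 1.8²·16²·0.65 + 0.5²·5²·0.90] + 669.214 = 784.327 + 669.214 = 1453.54.
Reliability = 1453.54 / 1820.85 = 0.7983.

0.7983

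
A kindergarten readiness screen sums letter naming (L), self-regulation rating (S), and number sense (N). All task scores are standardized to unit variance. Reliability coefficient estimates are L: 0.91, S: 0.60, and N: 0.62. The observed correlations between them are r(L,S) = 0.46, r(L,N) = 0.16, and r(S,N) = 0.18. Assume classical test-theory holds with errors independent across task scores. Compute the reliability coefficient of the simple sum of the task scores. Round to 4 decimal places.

0.8109

Var(L+S+N) = 3 + 2·[0.46 + 0.16 + 0.18] = 3 + 1.6 = 4.6.
With uncorrelated errors the cross-covariances are all true-score covariance, so they carry over unchanged; only the diagonal terms shrink to ρᵢσᵢ².
True-score variance = [0.91 + 0.60 + 0.62] + 1.6 = 2.13 + 1.6 = 3.73.
Reliability = 3.73 / 4.6 = 0.8109.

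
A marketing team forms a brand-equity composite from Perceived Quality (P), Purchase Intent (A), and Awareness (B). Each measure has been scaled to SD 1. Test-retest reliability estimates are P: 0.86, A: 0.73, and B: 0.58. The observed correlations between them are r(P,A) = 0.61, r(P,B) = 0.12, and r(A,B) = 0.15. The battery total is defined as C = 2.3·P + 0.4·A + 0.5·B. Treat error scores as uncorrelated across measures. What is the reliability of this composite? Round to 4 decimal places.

0.8758

Var(C) = 2.3² + 0.4² + 0.5² + 2·[0.92·0.61 + 1.15·0.12 + 0.2·0.15] = 5.7 + 1.4584 = 7.1584.
Because errors are independent across components, Cov(Tᵢ,Tⱼ) = Cov(Xᵢ,Xⱼ); the off-diagonal part of the true-score variance is the same as above.
True-score variance = [2.3²·0.86 + 0.4²·0.73 + 0.5²·0.58] + 1.4584 = 4.8112 + 1.4584 = 6.2696.
Reliability = 6.2696 / 7.1584 = 0.8758.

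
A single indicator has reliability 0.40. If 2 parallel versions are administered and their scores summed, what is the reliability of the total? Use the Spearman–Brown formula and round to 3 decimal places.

ρ_k = kρ / (1 + (k−1)ρ) = 2·0.40 / (1 + 1·0.40) = 0.800 / 1.400 = 0.571.

0.571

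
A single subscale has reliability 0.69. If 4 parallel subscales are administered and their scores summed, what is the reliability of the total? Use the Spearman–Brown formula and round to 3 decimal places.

0.899

ρ_k = kρ / (1 + (k−1)ρ) = 4·0.69 / (1 + 3·0.69) = 2.760 / 3.070 = 0.899.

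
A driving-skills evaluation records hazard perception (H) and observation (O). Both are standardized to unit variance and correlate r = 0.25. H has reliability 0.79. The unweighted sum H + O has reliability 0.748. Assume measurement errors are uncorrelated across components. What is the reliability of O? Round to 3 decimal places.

Var(H+O) = 2 + 2·0.25 = 2.500.
True-score variance = ρ_H + ρ_O + 2·0.25, so 0.748 = (0.79 + ρ_O + 0.50) / 2.500.
ρ_O = 0.748·2.500 − 0.79 − 0.50 = 0.580.

0.580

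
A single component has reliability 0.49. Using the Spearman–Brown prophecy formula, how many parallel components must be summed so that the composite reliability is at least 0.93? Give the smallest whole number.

14

k ≥ ρ*(1−ρ₁)/(ρ₁(1−ρ*)) = 0.93·0.51 / (0.49·0.07) = 13.828.
Smallest integer k = 14.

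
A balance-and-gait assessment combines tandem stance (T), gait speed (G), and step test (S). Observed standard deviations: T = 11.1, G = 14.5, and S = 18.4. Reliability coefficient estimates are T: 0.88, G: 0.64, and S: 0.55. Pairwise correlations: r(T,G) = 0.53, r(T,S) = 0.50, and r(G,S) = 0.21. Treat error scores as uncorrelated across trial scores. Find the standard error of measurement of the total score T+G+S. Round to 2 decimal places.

15.58

Var(total) = 672.02 + 486.903 = 1158.92.
True-score variance = 429.193 + 486.903 = 916.096, so reliability = 0.7905.
Error variance = 1158.92 − 916.096 = 242.827; SEM = √242.827 = 15.58.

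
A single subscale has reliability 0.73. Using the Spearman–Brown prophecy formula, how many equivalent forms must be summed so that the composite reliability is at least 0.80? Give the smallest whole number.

2

k ≥ ρ*(1−ρ₁)/(ρ₁(1−ρ*)) = 0.80·0.27 / (0.73·0.20) = 1.479.
Smallest integer k = 2.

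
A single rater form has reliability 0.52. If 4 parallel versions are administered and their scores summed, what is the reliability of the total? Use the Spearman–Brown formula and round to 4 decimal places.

0.8125

ρ_k = kρ / (1 + (k−1)ρ) = 4·0.52 / (1 + 3·0.52) = 2.080 / 2.560 = 0.8125.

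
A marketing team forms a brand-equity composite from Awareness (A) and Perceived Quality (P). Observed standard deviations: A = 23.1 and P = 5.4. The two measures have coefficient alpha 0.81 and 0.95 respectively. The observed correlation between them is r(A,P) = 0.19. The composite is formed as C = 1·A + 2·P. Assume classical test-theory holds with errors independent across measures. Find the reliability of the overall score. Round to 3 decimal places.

Var(C) = 23.1² + 2²·5.4² + 2·[2·23.1·5.4·0.19] = 650.25 + 94.8024 = 745.052.
Because errors are independent across components, Cov(Tᵢ,Tⱼ) = Cov(Xᵢ,Xⱼ); the off-diagonal part of the true-score variance is the same as above.
True-score variance = [23.1²·0.81 + 2²·5.4²·0.95] + 94.8024 = 543.032 + 94.8024 = 637.835.
Reliability = 637.835 / 745.052 = 0.856.

0.856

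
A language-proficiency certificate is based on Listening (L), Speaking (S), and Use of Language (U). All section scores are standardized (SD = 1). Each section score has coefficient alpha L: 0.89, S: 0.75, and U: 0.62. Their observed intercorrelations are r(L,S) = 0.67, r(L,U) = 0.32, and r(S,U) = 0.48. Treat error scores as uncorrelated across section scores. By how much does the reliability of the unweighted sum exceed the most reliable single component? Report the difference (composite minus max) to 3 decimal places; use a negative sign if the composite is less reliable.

-0.015

Var(sum) = 3 + 2.94 = 5.94; true-score variance = 2.26 + 2.94 = 5.2; composite reliability = 0.8754.
Max component reliability = 0.8900.
Difference = 0.8754 − 0.8900 = -0.015.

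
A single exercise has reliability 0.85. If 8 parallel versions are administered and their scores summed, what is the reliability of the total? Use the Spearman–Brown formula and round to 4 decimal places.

ρ_k = kρ / (1 + (k−1)ρ) = 8·0.85 / (1 + 7·0.85) = 6.800 / 6.950 = 0.9784.

0.9784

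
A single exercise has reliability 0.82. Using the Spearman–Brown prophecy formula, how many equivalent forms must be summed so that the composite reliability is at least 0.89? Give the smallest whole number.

k ≥ ρ*(1−ρ₁)/(ρ₁(1−ρ*)) = 0.89·0.18 / (0.82·0.11) = 1.776.
Smallest integer k = 2.

2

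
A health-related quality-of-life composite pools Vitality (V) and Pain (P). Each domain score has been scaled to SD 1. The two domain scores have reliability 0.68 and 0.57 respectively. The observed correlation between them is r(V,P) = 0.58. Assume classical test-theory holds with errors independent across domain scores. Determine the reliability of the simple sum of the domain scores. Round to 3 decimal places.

0.763

Var(V+P) = 2 + 2·[0.58] = 2 + 1.16 = 3.16.
With uncorrelated errors the cross-covariances are all true-score covariance, so they carry over unchanged; only the diagonal terms shrink to ρᵢσᵢ².
True-score variance = [0.68 + 0.57] + 1.16 = 1.25 + 1.16 = 2.41.
Reliability = 2.41 / 3.16 = 0.763.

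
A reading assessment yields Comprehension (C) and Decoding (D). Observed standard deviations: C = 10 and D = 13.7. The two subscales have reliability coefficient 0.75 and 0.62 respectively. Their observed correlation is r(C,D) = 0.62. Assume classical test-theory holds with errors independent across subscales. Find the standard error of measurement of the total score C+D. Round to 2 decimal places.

Var(total) = 287.69 + 169.88 = 457.57.
True-score variance = 191.368 + 169.88 = 361.248, so reliability = 0.7895.
Error variance = 457.57 − 361.248 = 96.3222; SEM = √96.3222 = 9.81.

9.81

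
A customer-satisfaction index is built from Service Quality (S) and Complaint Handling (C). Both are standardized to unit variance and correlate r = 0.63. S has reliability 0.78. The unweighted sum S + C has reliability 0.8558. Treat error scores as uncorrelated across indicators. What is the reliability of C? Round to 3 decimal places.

Var(S+C) = 2 + 2·0.63 = 3.260.
True-score variance = ρ_S + ρ_C + 2·0.63, so 0.8558 = (0.78 + ρ_C + 1.26) / 3.260.
ρ_C = 0.8558·3.260 − 0.78 − 1.26 = 0.750.

0.750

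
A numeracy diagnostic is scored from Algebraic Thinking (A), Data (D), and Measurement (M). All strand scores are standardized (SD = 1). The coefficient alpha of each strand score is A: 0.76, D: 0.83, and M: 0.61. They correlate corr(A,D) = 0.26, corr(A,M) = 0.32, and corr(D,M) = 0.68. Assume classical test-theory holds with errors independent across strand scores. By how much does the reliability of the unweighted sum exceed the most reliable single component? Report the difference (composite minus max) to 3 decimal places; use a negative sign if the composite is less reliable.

Var(sum) = 3 + 2.52 = 5.52; true-score variance = 2.2 + 2.52 = 4.72; composite reliability = 0.8551.
Max component reliability = 0.8300.
Difference = 0.8551 − 0.8300 = 0.025.

0.025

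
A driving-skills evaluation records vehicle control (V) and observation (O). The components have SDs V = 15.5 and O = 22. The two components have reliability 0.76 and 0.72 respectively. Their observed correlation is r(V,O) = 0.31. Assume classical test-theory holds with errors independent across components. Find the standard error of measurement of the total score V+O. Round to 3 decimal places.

Var(total) = 724.25 + 211.42 = 935.67.
True-score variance = 531.07 + 211.42 = 742.49, so reliability = 0.7935.
Error variance = 935.67 − 742.49 = 193.18; SEM = √193.18 = 13.899.

13.899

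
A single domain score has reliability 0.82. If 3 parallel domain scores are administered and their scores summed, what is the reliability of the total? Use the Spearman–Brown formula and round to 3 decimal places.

ρ_k = kρ / (1 + (k−1)ρ) = 3·0.82 / (1 + 2·0.82) = 2.460 / 2.640 = 0.932.

0.932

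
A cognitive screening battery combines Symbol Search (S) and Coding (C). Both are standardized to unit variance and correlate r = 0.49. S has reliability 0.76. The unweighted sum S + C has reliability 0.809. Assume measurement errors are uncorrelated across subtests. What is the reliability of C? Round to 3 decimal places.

Var(S+C) = 2 + 2·0.49 = 2.980.
True-score variance = ρ_S + ρ_C + 2·0.49, so 0.809 = (0.76 + ρ_C + 0.98) / 2.980.
ρ_C = 0.809·2.980 − 0.76 − 0.98 = 0.671.

0.671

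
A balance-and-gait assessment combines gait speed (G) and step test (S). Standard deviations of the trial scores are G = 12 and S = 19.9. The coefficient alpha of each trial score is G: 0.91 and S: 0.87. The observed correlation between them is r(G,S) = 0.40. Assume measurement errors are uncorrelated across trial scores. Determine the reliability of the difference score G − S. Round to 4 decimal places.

Var(G−S) = 12² + 19.9² − 2·12·19.9·0.40 = 540.01 − 191.04 = 348.97.
Under uncorrelated errors the observed covariances equal the true-score covariances, so only the own-variance terms attenuate.
True-score variance = [12²·0.91 + 19.9²·0.87] − 191.04 = 475.569 − 191.04 = 284.529.
Reliability = 284.529 / 348.97 = 0.8153.

0.8153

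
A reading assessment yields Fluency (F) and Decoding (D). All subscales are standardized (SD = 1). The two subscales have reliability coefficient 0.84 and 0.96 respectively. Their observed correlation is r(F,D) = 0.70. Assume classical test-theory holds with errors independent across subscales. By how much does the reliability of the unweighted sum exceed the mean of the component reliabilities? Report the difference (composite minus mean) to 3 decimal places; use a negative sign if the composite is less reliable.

0.041

Var(sum) = 2 + 1.4 = 3.4; true-score variance = 1.8 + 1.4 = 3.2; composite reliability = 0.9412.
Mean component reliability = 0.9000.
Difference = 0.9412 − 0.9000 = 0.041.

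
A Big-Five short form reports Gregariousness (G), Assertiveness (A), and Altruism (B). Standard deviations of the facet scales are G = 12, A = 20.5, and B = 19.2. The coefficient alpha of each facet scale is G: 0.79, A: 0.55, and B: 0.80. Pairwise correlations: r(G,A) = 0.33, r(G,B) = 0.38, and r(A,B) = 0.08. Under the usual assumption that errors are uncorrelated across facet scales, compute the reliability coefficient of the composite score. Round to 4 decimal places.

0.7802

Var(G+A+B) = 12² + 20.5² + 19.2² + 2·[12·20.5·0.33 + 12·19.2·0.38 + 20.5·19.2·0.08] = 932.89 + 400.44 = 1333.33.
Under uncorrelated errors the observed covariances equal the true-score covariances, so only the own-variance terms attenuate.
True-score variance = [12²·0.79 + 20.5²·0.55 + 19.2²·0.80] + 400.44 = 639.809 + 400.44 = 1040.25.
Reliability = 1040.25 / 1333.33 = 0.7802.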